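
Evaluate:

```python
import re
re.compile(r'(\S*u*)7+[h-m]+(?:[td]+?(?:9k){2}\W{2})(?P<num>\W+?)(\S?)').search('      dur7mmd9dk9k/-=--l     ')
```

Pattern: zero or more of a non-whitespace character, then zero or more of the literal 'u' (captured); then one or more of a literal '7', then one or more of a character in [h-m]; then one or more of one of [td] (lazy), then the literal '9k' repeated 2 times, then exactly 2 of a non-word character (non-capturing group); then one or more of a non-word character (lazy) (captured as 'num'); then optionally a non-whitespace character (captured).
`re.search` scans for the first position where the pattern succeeds.
Here nothing in the string fits, so the call returns None.

None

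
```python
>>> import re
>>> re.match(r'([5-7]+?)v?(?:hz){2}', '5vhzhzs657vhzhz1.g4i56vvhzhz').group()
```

'5vhzhz'

The pattern matches one or more of a character in [5-7] (lazy) (captured); then optionally a literal 'v', then the literal 'hz' repeated 2 times.
`re.match` won't scan ahead — the pattern has to work from the very first character.
The match spans [0:6] → '5vhzhz'.
Captured: group 1 = '5'.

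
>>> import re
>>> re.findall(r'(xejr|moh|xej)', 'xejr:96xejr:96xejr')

['xejr', 'xejr', 'xejr']

`|` is ordered: at each position the engine commits to the first alternative that works.
Walking the string: at [0:4] match 'xejr', group 1 = 'xejr'; at [7:11] match 'xejr', group 1 = 'xejr'; at [14:18] match 'xejr', group 1 = 'xejr'.
One capturing group, so `findall` returns just the captured substring from each match — 3 in all.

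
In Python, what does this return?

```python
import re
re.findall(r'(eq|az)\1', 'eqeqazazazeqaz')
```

A backreference is literal: `\1` must see the identical characters the first group matched.
Walking the string: at [0:4] match 'eqeq', group 1 = 'eq'; at [4:8] match 'azaz', group 1 = 'az'.
Because there's exactly one group, `findall` drops the full match and keeps group 1 from each hit.

['eq', 'az']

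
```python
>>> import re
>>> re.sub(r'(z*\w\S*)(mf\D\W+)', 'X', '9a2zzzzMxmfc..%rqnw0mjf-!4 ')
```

`sub` substitutes 'X' at each match site.

'Xrqnw0mjf-!4 '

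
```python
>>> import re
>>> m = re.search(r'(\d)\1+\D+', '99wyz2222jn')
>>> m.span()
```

`\1` has to match the exact text group 1 already captured.
The match spans [0:5] → '99wyz'.

(0, 5)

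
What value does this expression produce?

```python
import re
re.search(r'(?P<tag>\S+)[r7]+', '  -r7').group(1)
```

'-r'

This matches one or more of a non-whitespace character (captured as 'tag'); then one or more of one of [r7].
Unlike `match`, `search` isn't anchored — it looks for the pattern anywhere in the string.
The match spans [2:5] → '-r7'.
Captured: group 1 = '-r'.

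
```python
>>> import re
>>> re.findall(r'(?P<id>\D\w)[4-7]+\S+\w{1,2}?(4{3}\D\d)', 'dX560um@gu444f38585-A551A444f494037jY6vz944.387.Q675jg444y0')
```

[('dX', '444y0')]

This matches a non-digit, then a word character (captured as 'id'); then one or more of a character in [4-7], then one or more of a non-whitespace character, then 1 to 2 of a word character (lazy); then exactly 3 of the literal '4', then a non-digit, then a digit (captured).
Scanning left to right: at [0:59] match 'dX560um@gu444f38585-A551A444f494037jY6vz944.387.Q675jg444y0', groups = ('dX', '444y0').
2 groups means the one result is a tuple of 2 captured strings — 1 here.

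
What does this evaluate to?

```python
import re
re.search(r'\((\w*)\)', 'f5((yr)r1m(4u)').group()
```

'(yr)'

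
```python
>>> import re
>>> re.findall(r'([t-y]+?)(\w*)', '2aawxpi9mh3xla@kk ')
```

The pattern matches one or more of a character in [t-y] (lazy) (captured); then zero or more of a word character (captured).
Lazy quantifiers expand one character at a time until the remainder of the pattern can match.
Matches: at [3:14] match 'wxpi9mh3xla', groups = ('w', 'xpi9mh3xla').
2 groups means the one result is a tuple of 2 captured strings — 1 here.

[('w', 'xpi9mh3xla')]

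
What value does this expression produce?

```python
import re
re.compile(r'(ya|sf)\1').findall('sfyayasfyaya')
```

`\1` has to match the exact text group 1 already captured.
Matches: at [2:6] match 'yaya', group 1 = 'ya'; at [8:12] match 'yaya', group 1 = 'ya'.
`findall` collects group 1 from each match (2 total).

['ya', 'ya']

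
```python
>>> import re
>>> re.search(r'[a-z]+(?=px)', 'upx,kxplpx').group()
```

The positive lookaround only admits positions where the adjacent text matches; those characters stay outside the span.
The match spans [0:1] → 'u'.

'u'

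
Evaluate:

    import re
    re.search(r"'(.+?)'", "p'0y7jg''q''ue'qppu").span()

With the lazy modifier that quantifier settles for the fewest repetitions that let the rest of the pattern succeed (the atoms after it are unaffected and can still be greedy).
The match spans [1:8] → "'0y7jg'".

(1, 8)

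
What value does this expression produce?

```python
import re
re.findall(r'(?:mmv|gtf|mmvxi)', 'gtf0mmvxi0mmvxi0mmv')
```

['gtf', 'mmv', 'mmv', 'mmv']

Branches in `(...|...)` are attempted left-to-right; the first branch that allows the whole pattern to succeed is taken.
Scanning left to right: at [0:3] → 'gtf'; at [4:7] → 'mmv'; at [10:13] → 'mmv'; at [16:19] → 'mmv'.
Since nothing is captured, `findall` lists the 4 matched substrings directly.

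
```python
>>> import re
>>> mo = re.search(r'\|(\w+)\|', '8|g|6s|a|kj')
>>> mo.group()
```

'|g|'

`search` walks the string left to right and returns the first match it finds.
The match spans [1:4] → '|g|'.
Captured: group 1 = 'g'.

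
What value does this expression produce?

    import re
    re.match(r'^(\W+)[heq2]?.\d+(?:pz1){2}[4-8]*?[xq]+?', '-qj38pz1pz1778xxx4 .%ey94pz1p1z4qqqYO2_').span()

Pattern: anchored at the start of the string; then one or more of a non-word character (captured); then optionally one of [heq2], then any character, then one or more of a digit; then the literal 'pz1' repeated 2 times, then zero or more of a character in [4-8] (lazy), then one or more of one of [xq] (lazy).
The `?` after the quantifier makes it lazy — it takes as little as possible before letting the rest of the pattern try.
`match` is anchored at position 0; if the pattern doesn't fit there, it returns None.
The match spans [0:15] → '-qj38pz1pz1778x'.
Captured: group 1 = '-'.

(0, 15)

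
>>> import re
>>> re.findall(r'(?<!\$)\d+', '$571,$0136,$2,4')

`(?!…)`/`(?<!…)` only lets a position through if the neighbouring text does NOT match; no characters are consumed.
Walking the string: at [2:4] → '71'; at [7:10] → '136'; at [14:15] → '4'.
With no groups in the pattern, `findall` gives back each whole match — 3 here.

['71', '136', '4']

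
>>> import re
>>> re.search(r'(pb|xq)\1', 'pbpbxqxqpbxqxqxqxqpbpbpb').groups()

('pb',)

A backreference is literal: `\1` must see the identical characters the first group matched.
`re.search` scans for the first position where the pattern succeeds.
The match spans [0:4] → 'pbpb'.
Captured: group 1 = 'pb'.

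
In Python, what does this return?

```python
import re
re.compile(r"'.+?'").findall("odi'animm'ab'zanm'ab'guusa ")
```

A non-greedy quantifier consumes as few characters as it can — just enough that the remainder of the pattern still matches from where it stops; whatever follows it matches normally.
With no groups in the pattern, `findall` gives back each whole match — 2 here.

["'animm'", "'zanm'"]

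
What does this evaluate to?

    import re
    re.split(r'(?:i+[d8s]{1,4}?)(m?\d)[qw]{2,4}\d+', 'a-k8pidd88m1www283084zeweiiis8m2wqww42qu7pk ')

['a-k8p', 'm1', 'zewe', 'm2', 'qu7pk ']

Pattern: one or more of the literal 'i', then 1 to 4 of one of [d8s] (lazy) (non-capturing group); then optionally the literal 'm', then a digit (captured); then 2 to 4 of one of [qw], then one or more of a digit.
Matches to split on: at [5:21] → 'idd88m1www283084'; at [25:38] → 'iiis8m2wqww42'.
Because the pattern has a capturing group, `split` also inserts each captured text between the pieces.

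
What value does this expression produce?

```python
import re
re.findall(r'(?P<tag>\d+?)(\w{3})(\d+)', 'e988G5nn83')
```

[('9', '88G', '5')]

This matches one or more of a digit (lazy) (captured as 'tag'); then exactly 3 of a word character (captured); then one or more of a digit (captured).
Walking the string: at [1:6] match '988G5', groups = ('9', '88G', '5').
With 3 capturing groups, `findall` returns a 3-tuple per match.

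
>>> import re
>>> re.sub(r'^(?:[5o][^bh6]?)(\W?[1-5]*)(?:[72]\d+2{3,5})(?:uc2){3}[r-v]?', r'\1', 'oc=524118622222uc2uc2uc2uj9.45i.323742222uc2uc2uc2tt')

'=5j9.45i.323742222uc2uc2uc2tt'

The pattern matches anchored at the start of the string; then one of [5o], then optionally any character except [bh6] (non-capturing group); then optionally a non-word character, then zero or more of a character in [1-5] (captured); then one of [72], then one or more of a digit, then 3 to 5 of the literal '2' (non-capturing group); then the literal 'uc2' repeated 3 times, then optionally a character in [r-v].
The replacement refers to a captured group, so each match is rewritten using its own captured text.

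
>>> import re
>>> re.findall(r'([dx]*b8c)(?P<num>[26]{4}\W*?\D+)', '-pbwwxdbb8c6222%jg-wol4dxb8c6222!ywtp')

The pattern matches zero or more of one of [dx], then the literal 'b8c' (captured); then exactly 4 of one of [26], then zero or more of a non-word character (lazy), then one or more of a non-digit (captured as 'num').
Matches: at [8:22] match 'b8c6222%jg-wol', groups = ('b8c', '6222%jg-wol'); at [23:37] match 'dxb8c6222!ywtp', groups = ('dxb8c', '6222!ywtp').
With 2 capturing groups, `findall` returns a 2-tuple per match.

[('b8c', '6222%jg-wol'), ('dxb8c', '6222!ywtp')]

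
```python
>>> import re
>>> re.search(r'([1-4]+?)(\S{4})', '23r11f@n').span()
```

A `+?`/`*?`/`{m,n}?` starts at its minimum and grows only as far as needed for what follows to match.
The match spans [0:5] → '23r11'.

(0, 5)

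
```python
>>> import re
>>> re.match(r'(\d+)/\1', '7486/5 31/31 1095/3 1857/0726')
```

None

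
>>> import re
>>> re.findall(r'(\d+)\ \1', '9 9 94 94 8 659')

['9', '94']

`\1` is not a pattern — it's the concrete string captured by group 1, re-applied verbatim.
`findall` collects group 1 from each match (2 total).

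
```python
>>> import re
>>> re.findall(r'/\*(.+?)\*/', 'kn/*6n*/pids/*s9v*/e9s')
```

['6n', 's9v']

Walking the string: at [2:8] match '/*6n*/', group 1 = '6n'; at [12:19] match '/*s9v*/', group 1 = 's9v'.
Because there's exactly one group, `findall` drops the full match and keeps group 1 from each hit.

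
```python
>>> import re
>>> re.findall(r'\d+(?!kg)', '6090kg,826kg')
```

['609', '82']

The negative lookahead/lookbehind blocks any match where the forbidden context is present.
Walking the string: at [0:3] → '609'; at [7:9] → '82'.
Since nothing is captured, `findall` lists the 2 matched substrings directly.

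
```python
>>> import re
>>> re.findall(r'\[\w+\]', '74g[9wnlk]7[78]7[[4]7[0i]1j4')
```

['[9wnlk]', '[78]', '[4]', '[0i]']

Since nothing is captured, `findall` lists the 4 matched substrings directly.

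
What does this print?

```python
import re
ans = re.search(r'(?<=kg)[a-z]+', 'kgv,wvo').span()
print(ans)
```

(2, 3)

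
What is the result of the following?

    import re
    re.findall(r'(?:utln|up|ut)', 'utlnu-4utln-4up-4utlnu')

The regex engine tests alternatives in the order written; an earlier branch that matches wins even if a later one would match more.
Walking the string: at [0:4] → 'utln'; at [7:11] → 'utln'; at [13:15] → 'up'; at [17:21] → 'utln'.
Since nothing is captured, `findall` lists the 4 matched substrings directly.

['utln', 'utln', 'up', 'utln']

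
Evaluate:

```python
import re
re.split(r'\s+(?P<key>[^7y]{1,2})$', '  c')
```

This matches one or more of whitespace; then 1 to 2 of any character except [7y] (captured as 'key'); then anchored at the end.
Matches to split on: at [0:3] → '  c'.
With a capturing group present, the delimiter's captured portion is kept in the result list.

['', 'c', '']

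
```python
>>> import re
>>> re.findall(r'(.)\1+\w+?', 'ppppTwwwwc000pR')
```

The backreference `\1` re-matches whatever the first group consumed, character for character.
Scanning left to right: at [0:5] match 'ppppT', group 1 = 'p'; at [5:10] match 'wwwwc', group 1 = 'w'; at [10:14] match '000p', group 1 = '0'.
One capturing group, so `findall` returns just the captured substring from each match — 3 in all.

['p', 'w', '0']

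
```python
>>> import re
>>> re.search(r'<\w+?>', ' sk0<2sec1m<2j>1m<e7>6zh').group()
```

'<2j>'

`re.search` scans for the first position where the pattern succeeds.
The match spans [11:15] → '<2j>'.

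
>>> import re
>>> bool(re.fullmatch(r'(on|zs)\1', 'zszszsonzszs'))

`\1` has to match the exact text group 1 already captured.
`fullmatch` succeeds only if the pattern covers the string from start to end.
Here the pattern can't cover the whole string, so the call returns None, and `bool(None)` is False.

False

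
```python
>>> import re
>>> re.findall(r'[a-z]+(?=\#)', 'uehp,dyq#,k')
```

['dyq']

Because the assertion is zero-width, the text it checks is not consumed and won't appear in the result.
Scanning left to right: at [5:8] → 'dyq'.
Since nothing is captured, `findall` lists the 1 matched substring directly.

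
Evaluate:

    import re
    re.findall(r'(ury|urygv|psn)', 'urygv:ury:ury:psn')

`|` is ordered: at each position the engine commits to the first alternative that works.
Walking the string: at [0:3] match 'ury', group 1 = 'ury'; at [6:9] match 'ury', group 1 = 'ury'; at [10:13] match 'ury', group 1 = 'ury'; at [14:17] match 'psn', group 1 = 'psn'.
One capturing group, so `findall` returns just the captured substring from each match — 4 in all.

['ury', 'ury', 'ury', 'psn']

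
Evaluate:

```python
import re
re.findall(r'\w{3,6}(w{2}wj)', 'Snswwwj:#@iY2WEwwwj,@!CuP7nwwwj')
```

['wwwj', 'wwwj', 'wwwj']

This matches 3 to 6 of a word character; then exactly 2 of a literal 'w', then the literal 'wj' (captured).
`findall` collects group 1 from each match (3 total).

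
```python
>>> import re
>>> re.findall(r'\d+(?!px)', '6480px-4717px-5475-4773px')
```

The negative lookahead/lookbehind blocks any match where the forbidden context is present.
Walking the string: at [0:3] → '648'; at [7:10] → '471'; at [14:18] → '5475'; at [19:22] → '477'.
Since nothing is captured, `findall` lists the 4 matched substrings directly.

['648', '471', '5475', '477']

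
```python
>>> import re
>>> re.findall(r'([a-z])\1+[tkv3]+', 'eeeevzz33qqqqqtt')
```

A backreference is literal: `\1` must see the identical characters the first group matched.
Scanning left to right: at [0:5] match 'eeeev', group 1 = 'e'; at [5:9] match 'zz33', group 1 = 'z'; at [9:16] match 'qqqqqtt', group 1 = 'q'.
`findall` collects group 1 from each match (3 total).

['e', 'z', 'q']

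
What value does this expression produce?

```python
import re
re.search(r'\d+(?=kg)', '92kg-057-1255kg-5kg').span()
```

(0, 2)

Lookahead/lookbehind check context without consuming it, so the matched span excludes the asserted characters.
The match spans [0:2] → '92'.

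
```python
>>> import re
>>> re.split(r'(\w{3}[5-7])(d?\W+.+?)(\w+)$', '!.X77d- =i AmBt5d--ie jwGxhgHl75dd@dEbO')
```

['!.X77d- =i A', 'mBt5', 'd--ie jwGxhgHl75dd@', 'dEbO', '']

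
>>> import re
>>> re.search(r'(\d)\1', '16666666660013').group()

After group 1 captures some text, `\1` only succeeds where that same text appears again.
The match spans [1:3] → '66'.

'66'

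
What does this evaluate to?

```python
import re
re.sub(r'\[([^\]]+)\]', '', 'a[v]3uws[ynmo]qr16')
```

'a3uwsqr16'

`sub` substitutes '' at each match site.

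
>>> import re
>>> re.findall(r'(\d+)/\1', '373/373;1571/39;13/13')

['373', '13']

A backreference is literal: `\1` must see the identical characters the first group matched.
`findall` collects group 1 from each match (2 total).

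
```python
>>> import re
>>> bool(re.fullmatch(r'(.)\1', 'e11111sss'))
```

After group 1 captures some text, `\1` only succeeds where that same text appears again.
For `fullmatch`, every character of the input must be accounted for by the pattern.
Here there's no way to consume every character, so the call returns None, and `bool(None)` is False.

False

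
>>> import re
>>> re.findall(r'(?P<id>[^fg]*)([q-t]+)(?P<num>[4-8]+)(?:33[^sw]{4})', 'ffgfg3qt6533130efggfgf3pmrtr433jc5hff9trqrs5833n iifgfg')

The pattern matches zero or more of any character except [fg] (captured as 'id'); then one or more of a character in [q-t] (captured); then one or more of a character in [4-8] (captured as 'num'); then the literal '33', then exactly 4 of any character except [sw] (non-capturing group).
Matches: at [5:16] match '3qt6533130e', groups = ('3q', 't', '65'); at [22:35] match '3pmrtr433jc5h', groups = ('3pmrt', 'r', '4'); at [37:51] match '9trqrs5833n ii', groups = ('9trqr', 's', '58').
With 3 capturing groups, `findall` returns a 3-tuple per match.

[('3q', 't', '65'), ('3pmrt', 'r', '4'), ('9trqr', 's', '58')]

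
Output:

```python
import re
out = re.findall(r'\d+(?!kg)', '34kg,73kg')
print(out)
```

Because the assertion is negative and zero-width, positions next to the forbidden text are skipped.
No capturing groups, so `findall` returns the 2 full match strings.

['3', '7']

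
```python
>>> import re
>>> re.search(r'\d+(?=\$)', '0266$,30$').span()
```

(0, 4)

The positive lookaround only admits positions where the adjacent text matches; those characters stay outside the span.
The match spans [0:4] → '0266'.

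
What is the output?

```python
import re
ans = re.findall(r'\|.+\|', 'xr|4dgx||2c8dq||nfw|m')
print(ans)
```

['|4dgx||2c8dq||nfw|']

Matches: at [2:20] → '|4dgx||2c8dq||nfw|'.
With no groups in the pattern, `findall` gives back each whole match — 1 here.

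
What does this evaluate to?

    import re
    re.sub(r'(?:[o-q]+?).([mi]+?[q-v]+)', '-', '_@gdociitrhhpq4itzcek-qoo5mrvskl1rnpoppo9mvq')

'_@gd-hh-zcek--kl1rn-'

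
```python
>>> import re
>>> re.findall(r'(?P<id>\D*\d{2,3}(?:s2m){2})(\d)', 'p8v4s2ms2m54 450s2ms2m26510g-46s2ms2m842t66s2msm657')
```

Pattern: zero or more of a non-digit, then 2 to 3 of a digit, then the literal 's2m' repeated 2 times (captured as 'id'); then a digit (captured).
Matches: at [12:23] match ' 450s2ms2m2', groups = (' 450s2ms2m', '2'); at [27:38] match 'g-46s2ms2m8', groups = ('g-46s2ms2m', '8').
2 groups means each result is a tuple of 2 captured strings — 2 here.

[(' 450s2ms2m', '2'), ('g-46s2ms2m', '8')]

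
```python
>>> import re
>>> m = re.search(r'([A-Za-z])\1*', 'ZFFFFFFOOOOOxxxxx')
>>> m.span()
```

(0, 1)

`\1` has to match the exact text group 1 already captured.
`search` walks the string left to right and returns the first match it finds.
The match spans [0:1] → 'Z'.
Captured: group 1 = 'Z'.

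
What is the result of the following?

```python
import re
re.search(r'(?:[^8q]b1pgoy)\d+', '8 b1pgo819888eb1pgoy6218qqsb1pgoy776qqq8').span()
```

(13, 24)

Pattern: any character except [8q], then the literal 'b1p', then the literal 'goy' (non-capturing group); then one or more of a digit.
The match spans [13:24] → 'eb1pgoy6218'.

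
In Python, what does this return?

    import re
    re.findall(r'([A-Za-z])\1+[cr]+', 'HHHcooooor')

['H', 'o']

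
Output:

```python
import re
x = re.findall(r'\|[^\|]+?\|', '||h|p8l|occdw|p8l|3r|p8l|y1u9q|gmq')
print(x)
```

['|h|', '|occdw|', '|3r|', '|y1u9q|']

`findall` yields the raw match text (4 of them) because the pattern has no groups.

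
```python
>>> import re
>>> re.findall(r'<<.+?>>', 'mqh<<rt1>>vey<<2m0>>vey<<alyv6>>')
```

['<<rt1>>', '<<2m0>>', '<<alyv6>>']

Because the quantifier is non-greedy, it stops expanding at the earliest point where the rest of the pattern can succeed.
Since nothing is captured, `findall` lists the 3 matched substrings directly.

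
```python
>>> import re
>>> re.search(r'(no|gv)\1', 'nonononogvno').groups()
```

`\1` is not a pattern — it's the concrete string captured by group 1, re-applied verbatim.
`re.search` tries every starting position until one works.
The match spans [0:4] → 'nono'.
Captured: group 1 = 'no'.

('no',)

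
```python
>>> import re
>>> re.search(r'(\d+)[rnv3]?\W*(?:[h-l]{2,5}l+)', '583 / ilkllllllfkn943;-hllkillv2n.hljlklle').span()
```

This matches one or more of a digit (captured); then optionally one of [rnv3], then zero or more of a non-word character; then 2 to 5 of a character in [h-l], then one or more of the literal 'l' (non-capturing group).
Unlike `match`, `search` isn't anchored — it looks for the pattern anywhere in the string.
The match spans [0:15] → '583 / ilkllllll'.
Captured: group 1 = '583'.

(0, 15)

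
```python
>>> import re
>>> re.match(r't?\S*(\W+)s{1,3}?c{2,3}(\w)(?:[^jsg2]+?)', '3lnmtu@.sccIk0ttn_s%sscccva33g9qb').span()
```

(0, 27)

`re.match` won't scan ahead — the pattern has to work from the very first character.
The match spans [0:27] → '3lnmtu@.sccIk0ttn_s%sscccva'.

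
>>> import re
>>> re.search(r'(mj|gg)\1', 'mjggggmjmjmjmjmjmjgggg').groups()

The match spans [2:6] → 'gggg'.
Captured: group 1 = 'gg'.

('gg',)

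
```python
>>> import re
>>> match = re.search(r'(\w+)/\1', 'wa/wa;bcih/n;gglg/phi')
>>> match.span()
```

`\1` is not a pattern — it's the concrete string captured by group 1, re-applied verbatim.
Unlike `match`, `search` isn't anchored — it looks for the pattern anywhere in the string.
The match spans [0:5] → 'wa/wa'.
Captured: group 1 = 'wa'.

(0, 5)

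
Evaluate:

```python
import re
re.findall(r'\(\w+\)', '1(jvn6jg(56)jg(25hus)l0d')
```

['(56)', '(25hus)']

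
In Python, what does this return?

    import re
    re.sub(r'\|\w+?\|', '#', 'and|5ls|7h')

'and#7h'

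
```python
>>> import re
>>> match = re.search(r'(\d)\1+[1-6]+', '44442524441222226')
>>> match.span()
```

A backreference is literal: `\1` must see the identical characters the first group matched.
`re.search` tries every starting position until one works.
The match spans [0:17] → '44442524441222226'.
Captured: group 1 = '4'.

(0, 17)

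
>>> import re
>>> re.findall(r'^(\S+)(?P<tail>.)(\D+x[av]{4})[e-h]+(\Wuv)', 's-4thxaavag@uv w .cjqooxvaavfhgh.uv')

The pattern matches anchored at the start of the string; then one or more of a non-whitespace character (captured); then any character (captured as 'tail'); then one or more of a non-digit, then the literal 'x', then exactly 4 of one of [av] (captured); then one or more of a character in [e-h]; then a non-word character, then the literal 'uv' (captured).
4 groups means the one result is a tuple of 4 captured strings — 1 here.

[('s-4thxaavag@uv', ' ', 'w .cjqooxvaav', '.uv')]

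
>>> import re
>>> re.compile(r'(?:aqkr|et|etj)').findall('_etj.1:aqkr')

['et', 'aqkr']

Alternation tries branches left to right and keeps the first one that lets the overall match succeed at that position.
With no groups in the pattern, `findall` gives back each whole match — 2 here.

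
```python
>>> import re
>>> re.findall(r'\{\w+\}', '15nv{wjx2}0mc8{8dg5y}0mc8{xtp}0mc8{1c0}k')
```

`findall` yields the raw match text (4 of them) because the pattern has no groups.

['{wjx2}', '{8dg5y}', '{xtp}', '{1c0}']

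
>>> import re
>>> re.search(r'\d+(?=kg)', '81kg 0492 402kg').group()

The lookaround is zero-width — it requires the adjacent text to match without consuming it, so the asserted text isn't part of the match.
Unlike `match`, `search` isn't anchored — it looks for the pattern anywhere in the string.
The match spans [0:2] → '81'.

'81'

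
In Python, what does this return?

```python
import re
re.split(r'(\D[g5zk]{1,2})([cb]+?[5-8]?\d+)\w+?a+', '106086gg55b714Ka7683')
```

Pattern: a non-digit, then 1 to 2 of one of [g5zk] (captured); then one or more of one of [cb] (lazy), then optionally a character in [5-8], then one or more of a digit (captured); then one or more of a word character (lazy), then one or more of the literal 'a'.
With a capturing group present, the delimiter's captured portion is kept in the result list.

['106086g', 'g55', 'b714', '7683']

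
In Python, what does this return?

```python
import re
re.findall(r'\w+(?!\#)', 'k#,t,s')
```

['t', 's']

`(?!…)`/`(?<!…)` only lets a position through if the neighbouring text does NOT match; no characters are consumed.
Matches: at [3:4] → 't'; at [5:6] → 's'.
Since nothing is captured, `findall` lists the 2 matched substrings directly.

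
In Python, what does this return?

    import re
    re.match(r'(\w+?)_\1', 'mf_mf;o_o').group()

'mf_mf'

`\1` is not a pattern — it's the concrete string captured by group 1, re-applied verbatim.
With `match`, the pattern is implicitly anchored at the beginning.
The match spans [0:5] → 'mf_mf'.
Captured: group 1 = 'mf'.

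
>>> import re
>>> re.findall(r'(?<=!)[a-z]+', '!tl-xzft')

Lookahead/lookbehind check context without consuming it, so the matched span excludes the asserted characters.
No capturing groups, so `findall` returns the 1 full match string.

['tl']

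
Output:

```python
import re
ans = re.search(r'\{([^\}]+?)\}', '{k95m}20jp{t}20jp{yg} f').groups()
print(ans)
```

`search` walks the string left to right and returns the first match it finds.
The match spans [0:6] → '{k95m}'.
Captured: group 1 = 'k95m'.

('k95m',)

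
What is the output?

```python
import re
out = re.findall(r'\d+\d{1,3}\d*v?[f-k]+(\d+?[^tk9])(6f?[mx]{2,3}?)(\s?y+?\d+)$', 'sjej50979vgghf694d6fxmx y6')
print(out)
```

[('694d', '6fxmx', ' y6')]

Multiple groups make `findall` return tuples — one 3-tuple for the one match.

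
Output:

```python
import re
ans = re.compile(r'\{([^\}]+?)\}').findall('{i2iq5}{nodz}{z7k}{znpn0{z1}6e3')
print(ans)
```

['i2iq5', 'nodz', 'z7k', 'znpn0{z1']

Matches: at [0:7] match '{i2iq5}', group 1 = 'i2iq5'; at [7:13] match '{nodz}', group 1 = 'nodz'; at [13:18] match '{z7k}', group 1 = 'z7k'; at [18:28] match '{znpn0{z1}', group 1 = 'znpn0{z1'.
`findall` collects group 1 from each match (4 total).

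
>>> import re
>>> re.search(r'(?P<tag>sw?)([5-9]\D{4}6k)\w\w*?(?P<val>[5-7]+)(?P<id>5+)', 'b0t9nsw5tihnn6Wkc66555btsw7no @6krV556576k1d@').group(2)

'7no @6k'

The match spans [24:39] → 'sw7no @6krV5565'.
Captured: group 1 = 'sw', group 2 = '7no @6k', group 3 = '556', group 4 = '5'.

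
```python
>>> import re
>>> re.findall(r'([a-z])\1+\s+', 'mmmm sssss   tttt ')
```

['m', 's', 't']

`\1` has to match the exact text group 1 already captured.
Scanning left to right: at [0:5] match 'mmmm ', group 1 = 'm'; at [5:13] match 'sssss   ', group 1 = 's'; at [13:18] match 'tttt ', group 1 = 't'.
With a single group, `findall` returns only what that group captured — 3 items.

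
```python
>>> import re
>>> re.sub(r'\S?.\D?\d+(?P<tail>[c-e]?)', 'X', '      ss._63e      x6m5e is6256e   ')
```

'      sX     XX X   '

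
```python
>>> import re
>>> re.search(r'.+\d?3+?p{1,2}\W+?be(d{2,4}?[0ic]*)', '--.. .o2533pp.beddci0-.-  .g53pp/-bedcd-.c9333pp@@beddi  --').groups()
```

('ddi',)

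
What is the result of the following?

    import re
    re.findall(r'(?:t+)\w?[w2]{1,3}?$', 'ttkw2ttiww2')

['ttiww2']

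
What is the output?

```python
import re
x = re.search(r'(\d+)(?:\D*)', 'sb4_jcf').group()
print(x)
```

Pattern: one or more of a digit (captured); then zero or more of a non-digit (non-capturing group).
`search` walks the string left to right and returns the first match it finds.
The match spans [2:7] → '4_jcf'.
Captured: group 1 = '4'.

4_jcf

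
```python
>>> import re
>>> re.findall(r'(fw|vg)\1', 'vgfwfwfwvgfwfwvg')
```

A backreference is literal: `\1` must see the identical characters the first group matched.
Matches: at [2:6] match 'fwfw', group 1 = 'fw'; at [10:14] match 'fwfw', group 1 = 'fw'.
`findall` collects group 1 from each match (2 total).

['fw', 'fw']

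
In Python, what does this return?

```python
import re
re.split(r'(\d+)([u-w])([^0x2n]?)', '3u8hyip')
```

Pattern: one or more of a digit (captured); then a character in [u-w] (captured); then optionally any character except [0x2n] (captured).
Matches to split on: at [0:3] → '3u8'.
The group in the pattern means `split` returns the separators' captures alongside the pieces.

['', '3', 'u', '8', 'hyip']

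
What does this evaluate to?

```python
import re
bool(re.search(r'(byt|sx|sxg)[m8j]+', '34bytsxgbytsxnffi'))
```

False

`re.search` scans for the first position where the pattern succeeds.
Here nothing in the string fits, so the call returns None, and `bool(None)` is False.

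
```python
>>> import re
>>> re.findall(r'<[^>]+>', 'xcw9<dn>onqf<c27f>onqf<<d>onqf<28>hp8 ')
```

`findall` yields the raw match text (4 of them) because the pattern has no groups.

['<dn>', '<c27f>', '<<d>', '<28>']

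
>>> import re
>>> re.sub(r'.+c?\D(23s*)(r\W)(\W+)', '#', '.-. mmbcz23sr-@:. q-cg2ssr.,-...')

'#q-cg2ssr.,-...'

Every occurrence is swapped for '#'.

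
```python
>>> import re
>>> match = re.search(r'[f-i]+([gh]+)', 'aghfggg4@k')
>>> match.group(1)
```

'g'

The match spans [1:7] → 'ghfggg'.
Captured: group 1 = 'g'.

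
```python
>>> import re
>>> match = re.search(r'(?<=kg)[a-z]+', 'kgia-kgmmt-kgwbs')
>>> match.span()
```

(2, 4)

The positive lookaround only admits positions where the adjacent text matches; those characters stay outside the span.
`search` walks the string left to right and returns the first match it finds.
The match spans [2:4] → 'ia'.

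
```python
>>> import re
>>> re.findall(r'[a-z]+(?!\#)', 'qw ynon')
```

['qw', 'ynon']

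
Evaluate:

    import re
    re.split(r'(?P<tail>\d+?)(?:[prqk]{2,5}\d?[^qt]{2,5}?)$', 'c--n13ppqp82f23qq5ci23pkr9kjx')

['c--n13ppqp82f23qq5ci', '23', '']

With a capturing group present, the delimiter's captured portion is kept in the result list.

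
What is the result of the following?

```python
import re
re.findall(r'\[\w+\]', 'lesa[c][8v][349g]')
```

['[c]', '[8v]', '[349g]']

With no groups in the pattern, `findall` gives back each whole match — 3 here.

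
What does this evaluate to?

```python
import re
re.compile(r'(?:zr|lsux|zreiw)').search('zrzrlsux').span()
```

(0, 2)

`search` walks the string left to right and returns the first match it finds.
The match spans [0:2] → 'zr'.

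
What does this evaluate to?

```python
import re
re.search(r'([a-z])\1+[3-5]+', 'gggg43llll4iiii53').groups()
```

The match spans [0:6] → 'gggg43'.
Captured: group 1 = 'g'.

('g',)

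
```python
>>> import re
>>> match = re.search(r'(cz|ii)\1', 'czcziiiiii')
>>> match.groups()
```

A backreference is literal: `\1` must see the identical characters the first group matched.
`search` walks the string left to right and returns the first match it finds.
The match spans [0:4] → 'czcz'.
Captured: group 1 = 'cz'.

('cz',)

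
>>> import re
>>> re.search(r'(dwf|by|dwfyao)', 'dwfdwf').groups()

Unlike `match`, `search` isn't anchored — it looks for the pattern anywhere in the string.
The match spans [0:3] → 'dwf'.
Captured: group 1 = 'dwf'.

('dwf',)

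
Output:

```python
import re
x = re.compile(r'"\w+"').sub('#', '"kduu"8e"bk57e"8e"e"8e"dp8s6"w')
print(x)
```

#8e#8e#8e#w

Every occurrence is swapped for '#'.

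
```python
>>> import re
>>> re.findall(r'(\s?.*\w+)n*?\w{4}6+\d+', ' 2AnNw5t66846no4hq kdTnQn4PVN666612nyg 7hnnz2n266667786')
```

[' 2AnNw5t66846no4hq kdTnQn4PVN666612nyg 7hnnz2n']

This matches optionally whitespace, then zero or more of any character, then one or more of a word character (captured); then zero or more of a literal 'n' (lazy), then exactly 4 of a word character, then one or more of the literal '6'; then one or more of a digit.
Walking the string: at [0:55] match ' 2AnNw5t66846no4hq kdTnQn4PVN666612nyg 7hnnz2n266667786', group 1 = ' 2AnNw5t66846no4hq kdTnQn4PVN666612nyg 7hnnz2n'.
One capturing group, so `findall` returns just the captured substring from the one match — 1 in all.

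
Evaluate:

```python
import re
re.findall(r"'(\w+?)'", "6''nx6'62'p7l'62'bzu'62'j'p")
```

['nx6', 'p7l', 'bzu', 'j']

Walking the string: at [2:7] match "'nx6'", group 1 = 'nx6'; at [9:14] match "'p7l'", group 1 = 'p7l'; at [16:21] match "'bzu'", group 1 = 'bzu'; at [23:26] match "'j'", group 1 = 'j'.
`findall` collects group 1 from each match (4 total).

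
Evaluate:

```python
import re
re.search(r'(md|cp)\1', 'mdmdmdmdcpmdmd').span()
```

(0, 4)

`\1` has to match the exact text group 1 already captured.
`search` walks the string left to right and returns the first match it finds.
The match spans [0:4] → 'mdmd'.
Captured: group 1 = 'md'.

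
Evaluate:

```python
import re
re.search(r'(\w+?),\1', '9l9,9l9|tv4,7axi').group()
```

'9l9,9l9'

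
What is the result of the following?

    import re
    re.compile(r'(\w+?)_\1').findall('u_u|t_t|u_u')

`\1` is not a pattern — it's the concrete string captured by group 1, re-applied verbatim.
Walking the string: at [0:3] match 'u_u', group 1 = 'u'; at [4:7] match 't_t', group 1 = 't'; at [8:11] match 'u_u', group 1 = 'u'.
Because there's exactly one group, `findall` drops the full match and keeps group 1 from each hit.

['u', 't', 'u']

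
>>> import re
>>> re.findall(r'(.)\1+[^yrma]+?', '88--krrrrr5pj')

['8', 'r']

`\1` is not a pattern — it's the concrete string captured by group 1, re-applied verbatim.
One capturing group, so `findall` returns just the captured substring from each match — 2 in all.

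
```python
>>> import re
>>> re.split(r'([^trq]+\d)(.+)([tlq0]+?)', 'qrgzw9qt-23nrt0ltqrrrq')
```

Pattern: one or more of any character except [trq], then a digit (captured); then one or more of any character (captured); then one or more of one of [tlq0] (lazy) (captured).
`re.split` interleaves the captured-group text with the surrounding fragments.

['qr', 'gzw9', 'qt-23nrt0ltqrrr', 'q', '']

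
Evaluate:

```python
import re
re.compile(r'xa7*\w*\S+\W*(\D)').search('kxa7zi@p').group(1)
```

'p'

Pattern: the literal 'xa', then zero or more of the literal '7'; then zero or more of a word character, then one or more of a non-whitespace character, then zero or more of a non-word character; then a non-digit (captured).
`re.search` scans for the first position where the pattern succeeds.
The match spans [1:8] → 'xa7zi@p'.
Captured: group 1 = 'p'.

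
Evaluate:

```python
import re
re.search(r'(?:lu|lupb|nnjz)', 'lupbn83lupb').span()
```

(0, 2)

Branches in `(...|...)` are attempted left-to-right; the first branch that allows the whole pattern to succeed is taken.
The match spans [0:2] → 'lu'.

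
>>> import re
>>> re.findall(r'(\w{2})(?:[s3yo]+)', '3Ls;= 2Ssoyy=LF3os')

['3L', '2S', 'LF']

Pattern: exactly 2 of a word character (captured); then one or more of one of [s3yo] (non-capturing group).
Because there's exactly one group, `findall` drops the full match and keeps group 1 from each hit.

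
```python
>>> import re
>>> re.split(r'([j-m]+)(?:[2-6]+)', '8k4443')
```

['8', 'k', '']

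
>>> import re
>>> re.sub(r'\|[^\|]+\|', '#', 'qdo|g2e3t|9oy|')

'qdo#9oy|'

Matches: at [3:10] → '|g2e3t|'.
Every occurrence is swapped for '#'.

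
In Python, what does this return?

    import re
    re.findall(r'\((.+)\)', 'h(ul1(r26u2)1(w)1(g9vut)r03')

['ul1(r26u2)1(w)1(g9vut']

Matches: at [1:24] match '(ul1(r26u2)1(w)1(g9vut)', group 1 = 'ul1(r26u2)1(w)1(g9vut'.
`findall` collects group 1 from the one match (1 total).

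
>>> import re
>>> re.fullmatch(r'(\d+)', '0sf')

`re.fullmatch` is like wrapping the pattern in `^…$` (in single-line mode).
Here the pattern can't cover the whole string, so the call returns None.

None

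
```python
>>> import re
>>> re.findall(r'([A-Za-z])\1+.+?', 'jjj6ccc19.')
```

['j', 'c']

`\1` has to match the exact text group 1 already captured.
Matches: at [0:4] match 'jjj6', group 1 = 'j'; at [4:8] match 'ccc1', group 1 = 'c'.
Because there's exactly one group, `findall` drops the full match and keeps group 1 from each hit.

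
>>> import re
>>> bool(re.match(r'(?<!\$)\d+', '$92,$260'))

False

With `match`, the pattern is implicitly anchored at the beginning.
Here position 0 doesn't satisfy it, so the call returns None, and `bool(None)` is False.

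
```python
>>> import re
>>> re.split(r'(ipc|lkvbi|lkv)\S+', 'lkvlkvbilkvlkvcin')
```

['', 'lkv', '']

The group in the pattern means `split` returns the separators' captures alongside the pieces.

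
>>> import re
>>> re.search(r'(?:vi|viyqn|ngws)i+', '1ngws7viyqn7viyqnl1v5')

Here nothing in the string fits, so the call returns None.

None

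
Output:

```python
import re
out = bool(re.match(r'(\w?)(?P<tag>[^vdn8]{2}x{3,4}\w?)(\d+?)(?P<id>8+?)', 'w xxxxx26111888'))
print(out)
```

True

`re.match` won't scan ahead — the pattern has to work from the very first character.
The match spans [0:13] → 'w xxxxx261118'.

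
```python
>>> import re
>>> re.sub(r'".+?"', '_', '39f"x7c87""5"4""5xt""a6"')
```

'39f__4__'

Matches: at [3:10] → '"x7c87"'; at [10:13] → '"5"'; at [14:20] → '""5xt"'; at [20:24] → '"a6"'.
Every occurrence is swapped for '_'.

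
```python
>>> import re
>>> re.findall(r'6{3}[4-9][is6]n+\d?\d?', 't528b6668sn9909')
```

['6668sn99']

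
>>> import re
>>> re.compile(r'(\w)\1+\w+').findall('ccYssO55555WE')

['c']

`\1` has to match the exact text group 1 already captured.
`findall` collects group 1 from the one match (1 total).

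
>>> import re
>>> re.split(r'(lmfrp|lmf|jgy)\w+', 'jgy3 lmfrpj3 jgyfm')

The regex engine tests alternatives in the order written; an earlier branch that matches wins even if a later one would match more.
`re.split` interleaves the captured-group text with the surrounding fragments.

['', 'jgy', ' ', 'lmfrp', ' ', 'jgy', '']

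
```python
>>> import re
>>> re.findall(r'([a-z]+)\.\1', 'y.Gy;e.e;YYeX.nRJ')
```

['e']

After group 1 captures some text, `\1` only succeeds where that same text appears again.
Scanning left to right: at [5:8] match 'e.e', group 1 = 'e'.
With a single group, `findall` returns only what that group captured — 1 item.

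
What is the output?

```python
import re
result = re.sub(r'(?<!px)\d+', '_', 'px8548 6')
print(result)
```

px8_ _

A negative assertion filters positions out without eating any characters.
Every occurrence is swapped for '_'.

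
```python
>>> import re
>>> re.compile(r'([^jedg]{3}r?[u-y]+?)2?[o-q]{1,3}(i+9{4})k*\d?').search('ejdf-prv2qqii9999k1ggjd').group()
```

The pattern matches exactly 3 of any character except [jedg], then optionally the literal 'r', then one or more of a character in [u-y] (lazy) (captured); then optionally a literal '2', then 1 to 3 of a character in [o-q]; then one or more of a literal 'i', then exactly 4 of a literal '9' (captured); then zero or more of the literal 'k', then optionally a digit.
Unlike `match`, `search` isn't anchored — it looks for the pattern anywhere in the string.
The match spans [3:19] → 'f-prv2qqii9999k1'.
Captured: group 1 = 'f-prv', group 2 = 'ii9999'.

'f-prv2qqii9999k1'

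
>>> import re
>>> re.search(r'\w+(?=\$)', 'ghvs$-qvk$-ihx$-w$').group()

'ghvs'

Because the assertion is zero-width, the text it checks is not consumed and won't appear in the result.
`re.search` tries every starting position until one works.
The match spans [0:4] → 'ghvs'.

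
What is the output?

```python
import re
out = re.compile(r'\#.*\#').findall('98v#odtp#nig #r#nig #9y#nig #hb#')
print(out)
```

['#odtp#nig #r#nig #9y#nig #hb#']

Matches: at [3:32] → '#odtp#nig #r#nig #9y#nig #hb#'.
With no groups in the pattern, `findall` gives back each whole match — 1 here.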